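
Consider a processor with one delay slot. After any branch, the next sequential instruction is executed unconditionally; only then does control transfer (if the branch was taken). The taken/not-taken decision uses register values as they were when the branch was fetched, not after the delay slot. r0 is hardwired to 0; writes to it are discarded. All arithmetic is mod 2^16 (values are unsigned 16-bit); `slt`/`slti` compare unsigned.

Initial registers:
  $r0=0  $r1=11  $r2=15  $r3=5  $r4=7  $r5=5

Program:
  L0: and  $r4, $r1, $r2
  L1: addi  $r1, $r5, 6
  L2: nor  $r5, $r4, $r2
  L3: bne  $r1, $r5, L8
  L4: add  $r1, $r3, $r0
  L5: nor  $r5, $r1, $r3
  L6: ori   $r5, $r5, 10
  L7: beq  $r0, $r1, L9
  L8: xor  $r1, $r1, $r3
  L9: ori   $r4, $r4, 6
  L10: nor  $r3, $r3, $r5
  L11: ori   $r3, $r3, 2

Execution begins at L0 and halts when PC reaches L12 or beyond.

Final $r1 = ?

0

  step pc=0: and  $r4, $r1, $r2  regs=(0,11,15,5,11,5)
  step pc=1: addi  $r1, $r5, 6  regs=(0,11,15,5,11,5)
  step pc=2: nor  $r5, $r4, $r2  regs=(0,11,15,5,11,65520)
  step pc=3: bne  $r1, $r5, L8  cond=T  regs=(0,11,15,5,11,65520)
  step pc=4: add  $r1, $r3, $r0  regs=(0,5,15,5,11,65520)
  step pc=8: xor  $r1, $r1, $r3  regs=(0,0,15,5,11,65520)
  step pc=9: ori   $r4, $r4, 6  regs=(0,0,15,5,15,65520)
  step pc=10: nor  $r3, $r3, $r5  regs=(0,0,15,10,15,65520)
  step pc=11: ori   $r3, $r3, 2  regs=(0,0,15,10,15,65520)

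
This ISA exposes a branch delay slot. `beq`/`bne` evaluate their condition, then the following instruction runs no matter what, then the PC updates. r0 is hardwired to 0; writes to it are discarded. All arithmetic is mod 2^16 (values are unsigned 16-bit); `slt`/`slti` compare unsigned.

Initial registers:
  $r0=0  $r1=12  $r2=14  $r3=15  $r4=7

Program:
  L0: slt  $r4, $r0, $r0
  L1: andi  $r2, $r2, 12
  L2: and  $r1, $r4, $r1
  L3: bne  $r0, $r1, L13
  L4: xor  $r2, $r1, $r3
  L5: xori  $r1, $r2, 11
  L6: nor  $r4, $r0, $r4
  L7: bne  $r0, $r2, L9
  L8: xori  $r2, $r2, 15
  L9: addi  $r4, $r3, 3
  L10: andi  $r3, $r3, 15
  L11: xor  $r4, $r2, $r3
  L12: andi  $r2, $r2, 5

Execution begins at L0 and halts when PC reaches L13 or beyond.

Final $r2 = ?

0

[0] slt  $r4, $r0, $r0  →  {$r0:0, $r1:12, $r2:14, $r3:15, $r4:0}
[1] andi  $r2, $r2, 12  →  {$r0:0, $r1:12, $r2:12, $r3:15, $r4:0}
[2] and  $r1, $r4, $r1  →  {$r0:0, $r1:0, $r2:12, $r3:15, $r4:0}
[3] bne  $r0, $r1, L13  →  {$r0:0, $r1:0, $r2:12, $r3:15, $r4:0}  ⟨branch fallthrough⟩
[4] xor  $r2, $r1, $r3  →  {$r0:0, $r1:0, $r2:15, $r3:15, $r4:0}
[5] xori  $r1, $r2, 11  →  {$r0:0, $r1:4, $r2:15, $r3:15, $r4:0}
[6] nor  $r4, $r0, $r4  →  {$r0:0, $r1:4, $r2:15, $r3:15, $r4:65535}
[7] bne  $r0, $r2, L9  →  {$r0:0, $r1:4, $r2:15, $r3:15, $r4:65535}  ⟨branch taken⟩
[8] xori  $r2, $r2, 15  →  {$r0:0, $r1:4, $r2:0, $r3:15, $r4:65535}
[9] addi  $r4, $r3, 3  →  {$r0:0, $r1:4, $r2:0, $r3:15, $r4:18}
[10] andi  $r3, $r3, 15  →  {$r0:0, $r1:4, $r2:0, $r3:15, $r4:18}
[11] xor  $r4, $r2, $r3  →  {$r0:0, $r1:4, $r2:0, $r3:15, $r4:15}
[12] andi  $r2, $r2, 5  →  {$r0:0, $r1:4, $r2:0, $r3:15, $r4:15}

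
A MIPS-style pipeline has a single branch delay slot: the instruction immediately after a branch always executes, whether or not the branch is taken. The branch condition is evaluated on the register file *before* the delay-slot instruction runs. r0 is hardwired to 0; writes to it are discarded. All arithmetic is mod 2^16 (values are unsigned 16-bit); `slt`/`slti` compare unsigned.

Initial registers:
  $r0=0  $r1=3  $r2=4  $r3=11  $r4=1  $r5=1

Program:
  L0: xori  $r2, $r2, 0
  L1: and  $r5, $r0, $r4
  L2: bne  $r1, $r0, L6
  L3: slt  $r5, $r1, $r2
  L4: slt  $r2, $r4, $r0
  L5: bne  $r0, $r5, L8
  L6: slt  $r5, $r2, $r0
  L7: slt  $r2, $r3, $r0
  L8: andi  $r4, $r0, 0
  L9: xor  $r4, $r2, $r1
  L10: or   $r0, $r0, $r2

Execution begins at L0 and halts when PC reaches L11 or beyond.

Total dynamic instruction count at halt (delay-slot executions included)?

9

  step pc=0: xori  $r2, $r2, 0  regs=(0,3,4,11,1,1)
  step pc=1: and  $r5, $r0, $r4  regs=(0,3,4,11,1,0)
  step pc=2: bne  $r1, $r0, L6  cond=T  regs=(0,3,4,11,1,0)
  step pc=3: slt  $r5, $r1, $r2  regs=(0,3,4,11,1,1)
  step pc=6: slt  $r5, $r2, $r0  regs=(0,3,4,11,1,0)
  step pc=7: slt  $r2, $r3, $r0  regs=(0,3,0,11,1,0)
  step pc=8: andi  $r4, $r0, 0  regs=(0,3,0,11,0,0)
  step pc=9: xor  $r4, $r2, $r1  regs=(0,3,0,11,3,0)
  step pc=10: or   $r0, $r0, $r2  regs=(0,3,0,11,3,0)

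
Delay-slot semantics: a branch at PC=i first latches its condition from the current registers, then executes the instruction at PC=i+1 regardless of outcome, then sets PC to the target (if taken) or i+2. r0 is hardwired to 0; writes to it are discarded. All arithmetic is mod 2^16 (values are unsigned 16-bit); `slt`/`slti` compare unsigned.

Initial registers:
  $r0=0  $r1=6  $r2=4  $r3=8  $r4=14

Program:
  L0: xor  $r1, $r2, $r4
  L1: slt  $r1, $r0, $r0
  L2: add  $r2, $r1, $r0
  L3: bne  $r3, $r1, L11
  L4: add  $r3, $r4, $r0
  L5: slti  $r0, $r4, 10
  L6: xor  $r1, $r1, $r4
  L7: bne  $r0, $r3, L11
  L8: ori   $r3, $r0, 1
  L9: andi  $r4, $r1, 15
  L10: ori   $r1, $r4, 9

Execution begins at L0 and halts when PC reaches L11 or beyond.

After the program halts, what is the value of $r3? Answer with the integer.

14

#0 xor  $r1, $r2, $r4 ; 0/10/4/8/14
#1 slt  $r1, $r0, $r0 ; 0/0/4/8/14
#2 add  $r2, $r1, $r0 ; 0/0/0/8/14
#3 bne  $r3, $r1, L11 ; 0/0/0/8/14 ; →target
#4 add  $r3, $r4, $r0 ; 0/0/0/14/14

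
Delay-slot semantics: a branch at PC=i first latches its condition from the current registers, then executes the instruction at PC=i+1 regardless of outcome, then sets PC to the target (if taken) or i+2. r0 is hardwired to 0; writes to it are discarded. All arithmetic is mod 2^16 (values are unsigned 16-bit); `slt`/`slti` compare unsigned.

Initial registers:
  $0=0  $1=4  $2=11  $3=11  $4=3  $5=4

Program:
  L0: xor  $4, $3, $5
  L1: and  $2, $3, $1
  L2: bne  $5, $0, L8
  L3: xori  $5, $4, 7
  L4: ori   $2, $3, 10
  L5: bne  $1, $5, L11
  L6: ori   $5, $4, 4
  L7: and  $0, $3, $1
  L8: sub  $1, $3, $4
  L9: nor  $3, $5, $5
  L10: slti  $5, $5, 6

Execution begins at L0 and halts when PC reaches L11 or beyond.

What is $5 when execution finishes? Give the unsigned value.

0

PC=0  xor  $4, $3, $5        | $0=0 $1=4 $2=11 $3=11 $4=15 $5=4
PC=1  and  $2, $3, $1        | $0=0 $1=4 $2=0 $3=11 $4=15 $5=4
PC=2  bne  $5, $0, L8        | $0=0 $1=4 $2=0 $3=11 $4=15 $5=4  [TAKEN]
PC=3  xori  $5, $4, 7        | $0=0 $1=4 $2=0 $3=11 $4=15 $5=8
PC=8  sub  $1, $3, $4        | $0=0 $1=65532 $2=0 $3=11 $4=15 $5=8
PC=9  nor  $3, $5, $5        | $0=0 $1=65532 $2=0 $3=65527 $4=15 $5=8
PC=10 slti  $5, $5, 6        | $0=0 $1=65532 $2=0 $3=65527 $4=15 $5=0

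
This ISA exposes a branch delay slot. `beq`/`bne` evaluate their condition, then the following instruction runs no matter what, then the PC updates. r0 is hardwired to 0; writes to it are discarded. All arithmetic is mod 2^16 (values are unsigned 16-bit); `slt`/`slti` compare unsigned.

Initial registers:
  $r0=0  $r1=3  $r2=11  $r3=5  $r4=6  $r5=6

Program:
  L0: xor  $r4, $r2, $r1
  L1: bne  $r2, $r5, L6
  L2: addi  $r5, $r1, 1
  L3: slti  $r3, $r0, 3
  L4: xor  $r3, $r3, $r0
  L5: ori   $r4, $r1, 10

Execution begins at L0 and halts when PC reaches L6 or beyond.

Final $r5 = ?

PC=0  xor  $r4, $r2, $r1     | $r0=0 $r1=3 $r2=11 $r3=5 $r4=8 $r5=6
PC=1  bne  $r2, $r5, L6      | $r0=0 $r1=3 $r2=11 $r3=5 $r4=8 $r5=6  [TAKEN]
PC=2  addi  $r5, $r1, 1      | $r0=0 $r1=3 $r2=11 $r3=5 $r4=8 $r5=4

4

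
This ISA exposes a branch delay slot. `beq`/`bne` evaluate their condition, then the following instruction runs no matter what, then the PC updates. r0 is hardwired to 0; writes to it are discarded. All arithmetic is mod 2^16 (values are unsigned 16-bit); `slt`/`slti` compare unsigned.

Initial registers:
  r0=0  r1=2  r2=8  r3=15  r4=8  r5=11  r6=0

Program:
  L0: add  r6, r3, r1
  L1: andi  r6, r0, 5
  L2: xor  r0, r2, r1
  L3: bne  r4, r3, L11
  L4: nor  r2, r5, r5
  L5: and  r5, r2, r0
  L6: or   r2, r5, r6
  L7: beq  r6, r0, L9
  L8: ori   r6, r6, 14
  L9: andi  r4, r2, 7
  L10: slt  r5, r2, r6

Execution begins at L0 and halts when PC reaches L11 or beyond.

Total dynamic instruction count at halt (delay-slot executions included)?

5

PC=0  add  r6, r3, r1        | r0=0 r1=2 r2=8 r3=15 r4=8 r5=11 r6=17
PC=1  andi  r6, r0, 5        | r0=0 r1=2 r2=8 r3=15 r4=8 r5=11 r6=0
PC=2  xor  r0, r2, r1        | r0=0 r1=2 r2=8 r3=15 r4=8 r5=11 r6=0
PC=3  bne  r4, r3, L11       | r0=0 r1=2 r2=8 r3=15 r4=8 r5=11 r6=0  [TAKEN]
PC=4  nor  r2, r5, r5        | r0=0 r1=2 r2=65524 r3=15 r4=8 r5=11 r6=0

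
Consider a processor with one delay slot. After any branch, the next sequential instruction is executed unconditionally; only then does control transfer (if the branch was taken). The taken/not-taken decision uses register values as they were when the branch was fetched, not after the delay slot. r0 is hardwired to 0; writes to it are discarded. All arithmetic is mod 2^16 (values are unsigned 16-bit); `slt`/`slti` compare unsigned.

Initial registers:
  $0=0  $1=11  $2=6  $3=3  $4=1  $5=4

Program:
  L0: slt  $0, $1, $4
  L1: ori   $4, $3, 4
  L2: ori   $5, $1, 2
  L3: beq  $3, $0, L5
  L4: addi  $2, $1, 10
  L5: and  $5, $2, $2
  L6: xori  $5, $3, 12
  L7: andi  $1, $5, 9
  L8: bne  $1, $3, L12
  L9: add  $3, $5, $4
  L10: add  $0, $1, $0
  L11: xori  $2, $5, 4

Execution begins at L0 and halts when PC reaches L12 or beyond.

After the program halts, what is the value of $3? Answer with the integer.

22

PC=0  slt  $0, $1, $4        | $0=0 $1=11 $2=6 $3=3 $4=1 $5=4
PC=1  ori   $4, $3, 4        | $0=0 $1=11 $2=6 $3=3 $4=7 $5=4
PC=2  ori   $5, $1, 2        | $0=0 $1=11 $2=6 $3=3 $4=7 $5=11
PC=3  beq  $3, $0, L5        | $0=0 $1=11 $2=6 $3=3 $4=7 $5=11  [not taken]
PC=4  addi  $2, $1, 10       | $0=0 $1=11 $2=21 $3=3 $4=7 $5=11
PC=5  and  $5, $2, $2        | $0=0 $1=11 $2=21 $3=3 $4=7 $5=21
PC=6  xori  $5, $3, 12       | $0=0 $1=11 $2=21 $3=3 $4=7 $5=15
PC=7  andi  $1, $5, 9        | $0=0 $1=9 $2=21 $3=3 $4=7 $5=15
PC=8  bne  $1, $3, L12       | $0=0 $1=9 $2=21 $3=3 $4=7 $5=15  [TAKEN]
PC=9  add  $3, $5, $4        | $0=0 $1=9 $2=21 $3=22 $4=7 $5=15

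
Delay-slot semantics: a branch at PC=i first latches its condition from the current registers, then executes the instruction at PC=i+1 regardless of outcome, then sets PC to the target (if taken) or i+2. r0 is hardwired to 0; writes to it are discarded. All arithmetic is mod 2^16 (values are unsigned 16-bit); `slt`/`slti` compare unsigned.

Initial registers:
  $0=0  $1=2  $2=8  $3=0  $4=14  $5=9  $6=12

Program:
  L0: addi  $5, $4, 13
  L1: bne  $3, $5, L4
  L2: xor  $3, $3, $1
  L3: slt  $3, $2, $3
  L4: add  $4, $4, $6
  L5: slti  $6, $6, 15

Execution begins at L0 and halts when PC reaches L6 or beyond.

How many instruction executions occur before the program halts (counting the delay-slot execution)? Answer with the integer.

  step pc=0: addi  $5, $4, 13  regs=(0,2,8,0,14,27,12)
  step pc=1: bne  $3, $5, L4  cond=T  regs=(0,2,8,0,14,27,12)
  step pc=2: xor  $3, $3, $1  regs=(0,2,8,2,14,27,12)
  step pc=4: add  $4, $4, $6  regs=(0,2,8,2,26,27,12)
  step pc=5: slti  $6, $6, 15  regs=(0,2,8,2,26,27,1)

5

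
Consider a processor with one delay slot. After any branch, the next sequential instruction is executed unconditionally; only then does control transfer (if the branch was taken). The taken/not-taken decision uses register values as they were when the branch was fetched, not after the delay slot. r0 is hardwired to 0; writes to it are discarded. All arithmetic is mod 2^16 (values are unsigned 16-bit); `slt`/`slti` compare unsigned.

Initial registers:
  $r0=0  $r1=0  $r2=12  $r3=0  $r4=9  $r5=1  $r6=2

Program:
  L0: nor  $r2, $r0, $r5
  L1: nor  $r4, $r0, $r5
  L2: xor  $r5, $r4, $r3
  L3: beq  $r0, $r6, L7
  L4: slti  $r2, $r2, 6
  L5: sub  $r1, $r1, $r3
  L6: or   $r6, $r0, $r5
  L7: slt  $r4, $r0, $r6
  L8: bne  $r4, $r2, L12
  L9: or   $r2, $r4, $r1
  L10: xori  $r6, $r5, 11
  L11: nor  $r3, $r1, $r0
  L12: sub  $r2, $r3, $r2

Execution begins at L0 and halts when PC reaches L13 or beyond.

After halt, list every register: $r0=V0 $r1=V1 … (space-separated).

$r0=0 $r1=0 $r2=65535 $r3=0 $r4=1 $r5=65534 $r6=65534

PC=0  nor  $r2, $r0, $r5     | $r0=0 $r1=0 $r2=65534 $r3=0 $r4=9 $r5=1 $r6=2
PC=1  nor  $r4, $r0, $r5     | $r0=0 $r1=0 $r2=65534 $r3=0 $r4=65534 $r5=1 $r6=2
PC=2  xor  $r5, $r4, $r3     | $r0=0 $r1=0 $r2=65534 $r3=0 $r4=65534 $r5=65534 $r6=2
PC=3  beq  $r0, $r6, L7      | $r0=0 $r1=0 $r2=65534 $r3=0 $r4=65534 $r5=65534 $r6=2  [not taken]
PC=4  slti  $r2, $r2, 6      | $r0=0 $r1=0 $r2=0 $r3=0 $r4=65534 $r5=65534 $r6=2
PC=5  sub  $r1, $r1, $r3     | $r0=0 $r1=0 $r2=0 $r3=0 $r4=65534 $r5=65534 $r6=2
PC=6  or   $r6, $r0, $r5     | $r0=0 $r1=0 $r2=0 $r3=0 $r4=65534 $r5=65534 $r6=65534
PC=7  slt  $r4, $r0, $r6     | $r0=0 $r1=0 $r2=0 $r3=0 $r4=1 $r5=65534 $r6=65534
PC=8  bne  $r4, $r2, L12     | $r0=0 $r1=0 $r2=0 $r3=0 $r4=1 $r5=65534 $r6=65534  [TAKEN]
PC=9  or   $r2, $r4, $r1     | $r0=0 $r1=0 $r2=1 $r3=0 $r4=1 $r5=65534 $r6=65534
PC=12 sub  $r2, $r3, $r2     | $r0=0 $r1=0 $r2=65535 $r3=0 $r4=1 $r5=65534 $r6=65534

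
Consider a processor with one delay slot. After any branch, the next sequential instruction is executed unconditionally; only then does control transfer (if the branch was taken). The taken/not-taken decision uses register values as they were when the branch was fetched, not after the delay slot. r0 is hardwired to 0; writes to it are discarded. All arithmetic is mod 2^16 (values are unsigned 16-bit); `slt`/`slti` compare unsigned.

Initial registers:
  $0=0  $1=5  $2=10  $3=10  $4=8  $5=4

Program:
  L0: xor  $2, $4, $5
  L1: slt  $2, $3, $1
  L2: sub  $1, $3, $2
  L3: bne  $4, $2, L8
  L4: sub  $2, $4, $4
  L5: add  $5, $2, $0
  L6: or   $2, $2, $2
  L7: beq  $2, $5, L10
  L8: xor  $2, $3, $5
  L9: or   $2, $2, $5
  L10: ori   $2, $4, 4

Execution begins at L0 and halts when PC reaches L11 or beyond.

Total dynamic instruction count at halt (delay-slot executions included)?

#0 xor  $2, $4, $5 ; 0/5/12/10/8/4
#1 slt  $2, $3, $1 ; 0/5/0/10/8/4
#2 sub  $1, $3, $2 ; 0/10/0/10/8/4
#3 bne  $4, $2, L8 ; 0/10/0/10/8/4 ; →target
#4 sub  $2, $4, $4 ; 0/10/0/10/8/4
#8 xor  $2, $3, $5 ; 0/10/14/10/8/4
#9 or   $2, $2, $5 ; 0/10/14/10/8/4
#10 ori   $2, $4, 4 ; 0/10/12/10/8/4

8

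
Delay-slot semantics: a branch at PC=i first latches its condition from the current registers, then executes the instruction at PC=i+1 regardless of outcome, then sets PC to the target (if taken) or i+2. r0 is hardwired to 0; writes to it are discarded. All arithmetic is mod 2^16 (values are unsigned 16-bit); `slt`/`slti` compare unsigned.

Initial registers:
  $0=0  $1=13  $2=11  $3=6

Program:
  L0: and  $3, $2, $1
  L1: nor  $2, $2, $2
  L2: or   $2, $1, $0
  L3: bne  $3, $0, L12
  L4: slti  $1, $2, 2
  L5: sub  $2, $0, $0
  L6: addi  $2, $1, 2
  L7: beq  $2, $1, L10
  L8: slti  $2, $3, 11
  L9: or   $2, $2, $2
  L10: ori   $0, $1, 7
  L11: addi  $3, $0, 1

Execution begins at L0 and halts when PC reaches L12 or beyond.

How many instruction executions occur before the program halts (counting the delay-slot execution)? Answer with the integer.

  step pc=0: and  $3, $2, $1  regs=(0,13,11,9)
  step pc=1: nor  $2, $2, $2  regs=(0,13,65524,9)
  step pc=2: or   $2, $1, $0  regs=(0,13,13,9)
  step pc=3: bne  $3, $0, L12  cond=T  regs=(0,13,13,9)
  step pc=4: slti  $1, $2, 2  regs=(0,0,13,9)

5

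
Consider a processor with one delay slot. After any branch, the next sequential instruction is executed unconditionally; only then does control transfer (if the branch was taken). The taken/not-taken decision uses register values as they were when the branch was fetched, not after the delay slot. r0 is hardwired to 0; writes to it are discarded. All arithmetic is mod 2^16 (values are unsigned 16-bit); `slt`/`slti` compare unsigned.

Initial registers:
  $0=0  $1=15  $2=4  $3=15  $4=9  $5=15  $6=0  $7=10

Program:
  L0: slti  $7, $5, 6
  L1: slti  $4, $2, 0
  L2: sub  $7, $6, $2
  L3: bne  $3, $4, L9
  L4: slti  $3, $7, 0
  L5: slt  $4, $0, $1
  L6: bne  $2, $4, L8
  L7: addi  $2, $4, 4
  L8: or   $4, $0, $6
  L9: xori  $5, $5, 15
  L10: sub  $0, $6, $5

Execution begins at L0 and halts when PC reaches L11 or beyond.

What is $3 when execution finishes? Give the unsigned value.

  step pc=0: slti  $7, $5, 6  regs=(0,15,4,15,9,15,0,0)
  step pc=1: slti  $4, $2, 0  regs=(0,15,4,15,0,15,0,0)
  step pc=2: sub  $7, $6, $2  regs=(0,15,4,15,0,15,0,65532)
  step pc=3: bne  $3, $4, L9  cond=T  regs=(0,15,4,15,0,15,0,65532)
  step pc=4: slti  $3, $7, 0  regs=(0,15,4,0,0,15,0,65532)
  step pc=9: xori  $5, $5, 15  regs=(0,15,4,0,0,0,0,65532)
  step pc=10: sub  $0, $6, $5  regs=(0,15,4,0,0,0,0,65532)

0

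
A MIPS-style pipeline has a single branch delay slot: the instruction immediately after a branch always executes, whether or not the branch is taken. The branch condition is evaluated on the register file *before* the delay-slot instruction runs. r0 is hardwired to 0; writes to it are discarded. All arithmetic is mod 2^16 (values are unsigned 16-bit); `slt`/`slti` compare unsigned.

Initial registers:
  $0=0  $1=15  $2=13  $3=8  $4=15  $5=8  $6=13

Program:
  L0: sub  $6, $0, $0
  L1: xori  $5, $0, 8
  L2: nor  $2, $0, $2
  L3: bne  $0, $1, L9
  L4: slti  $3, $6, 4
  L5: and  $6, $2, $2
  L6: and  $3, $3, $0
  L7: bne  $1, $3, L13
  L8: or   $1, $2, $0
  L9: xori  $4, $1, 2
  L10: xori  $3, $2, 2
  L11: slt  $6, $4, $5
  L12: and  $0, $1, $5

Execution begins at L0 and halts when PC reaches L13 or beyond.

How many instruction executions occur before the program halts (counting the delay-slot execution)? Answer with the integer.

9

[0] sub  $6, $0, $0  →  {$0:0, $1:15, $2:13, $3:8, $4:15, $5:8, $6:0}
[1] xori  $5, $0, 8  →  {$0:0, $1:15, $2:13, $3:8, $4:15, $5:8, $6:0}
[2] nor  $2, $0, $2  →  {$0:0, $1:15, $2:65522, $3:8, $4:15, $5:8, $6:0}
[3] bne  $0, $1, L9  →  {$0:0, $1:15, $2:65522, $3:8, $4:15, $5:8, $6:0}  ⟨branch taken⟩
[4] slti  $3, $6, 4  →  {$0:0, $1:15, $2:65522, $3:1, $4:15, $5:8, $6:0}
[9] xori  $4, $1, 2  →  {$0:0, $1:15, $2:65522, $3:1, $4:13, $5:8, $6:0}
[10] xori  $3, $2, 2  →  {$0:0, $1:15, $2:65522, $3:65520, $4:13, $5:8, $6:0}
[11] slt  $6, $4, $5  →  {$0:0, $1:15, $2:65522, $3:65520, $4:13, $5:8, $6:0}
[12] and  $0, $1, $5  →  {$0:0, $1:15, $2:65522, $3:65520, $4:13, $5:8, $6:0}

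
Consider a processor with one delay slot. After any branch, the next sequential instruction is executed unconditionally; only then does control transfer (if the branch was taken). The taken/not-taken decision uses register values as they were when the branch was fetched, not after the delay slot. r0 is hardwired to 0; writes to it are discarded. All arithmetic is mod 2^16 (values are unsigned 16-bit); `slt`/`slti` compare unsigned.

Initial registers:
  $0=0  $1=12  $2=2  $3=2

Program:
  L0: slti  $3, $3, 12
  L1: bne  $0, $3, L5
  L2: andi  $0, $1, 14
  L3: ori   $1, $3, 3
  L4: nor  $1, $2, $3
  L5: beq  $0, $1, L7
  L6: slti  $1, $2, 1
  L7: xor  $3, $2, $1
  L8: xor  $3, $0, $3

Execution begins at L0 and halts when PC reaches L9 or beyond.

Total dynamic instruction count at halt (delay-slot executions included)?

7

[0] slti  $3, $3, 12  →  {$0:0, $1:12, $2:2, $3:1}
[1] bne  $0, $3, L5  →  {$0:0, $1:12, $2:2, $3:1}  ⟨branch taken⟩
[2] andi  $0, $1, 14  →  {$0:0, $1:12, $2:2, $3:1}
[5] beq  $0, $1, L7  →  {$0:0, $1:12, $2:2, $3:1}  ⟨branch fallthrough⟩
[6] slti  $1, $2, 1  →  {$0:0, $1:0, $2:2, $3:1}
[7] xor  $3, $2, $1  →  {$0:0, $1:0, $2:2, $3:2}
[8] xor  $3, $0, $3  →  {$0:0, $1:0, $2:2, $3:2}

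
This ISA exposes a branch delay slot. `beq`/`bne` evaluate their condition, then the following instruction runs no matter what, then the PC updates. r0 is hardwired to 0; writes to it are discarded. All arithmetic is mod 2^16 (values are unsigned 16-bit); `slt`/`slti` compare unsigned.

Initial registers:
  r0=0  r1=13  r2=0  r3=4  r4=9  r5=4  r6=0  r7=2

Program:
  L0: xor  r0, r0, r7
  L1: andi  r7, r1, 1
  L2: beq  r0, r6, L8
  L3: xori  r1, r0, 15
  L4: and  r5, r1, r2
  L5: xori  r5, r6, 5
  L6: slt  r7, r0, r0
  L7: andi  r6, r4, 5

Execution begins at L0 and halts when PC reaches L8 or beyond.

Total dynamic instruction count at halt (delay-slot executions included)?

4

PC=0  xor  r0, r0, r7        | r0=0 r1=13 r2=0 r3=4 r4=9 r5=4 r6=0 r7=2
PC=1  andi  r7, r1, 1        | r0=0 r1=13 r2=0 r3=4 r4=9 r5=4 r6=0 r7=1
PC=2  beq  r0, r6, L8        | r0=0 r1=13 r2=0 r3=4 r4=9 r5=4 r6=0 r7=1  [TAKEN]
PC=3  xori  r1, r0, 15       | r0=0 r1=15 r2=0 r3=4 r4=9 r5=4 r6=0 r7=1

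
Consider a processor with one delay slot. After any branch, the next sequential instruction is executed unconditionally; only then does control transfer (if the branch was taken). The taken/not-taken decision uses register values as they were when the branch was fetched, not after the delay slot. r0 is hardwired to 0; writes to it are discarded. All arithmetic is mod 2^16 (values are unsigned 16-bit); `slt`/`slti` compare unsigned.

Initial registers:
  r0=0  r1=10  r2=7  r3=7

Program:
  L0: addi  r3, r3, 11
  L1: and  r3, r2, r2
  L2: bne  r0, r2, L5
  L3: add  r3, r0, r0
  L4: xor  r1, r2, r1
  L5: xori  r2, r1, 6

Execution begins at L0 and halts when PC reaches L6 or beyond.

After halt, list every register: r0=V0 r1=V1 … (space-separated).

r0=0 r1=10 r2=12 r3=0

  step pc=0: addi  r3, r3, 11  regs=(0,10,7,18)
  step pc=1: and  r3, r2, r2  regs=(0,10,7,7)
  step pc=2: bne  r0, r2, L5  cond=T  regs=(0,10,7,7)
  step pc=3: add  r3, r0, r0  regs=(0,10,7,0)
  step pc=5: xori  r2, r1, 6  regs=(0,10,12,0)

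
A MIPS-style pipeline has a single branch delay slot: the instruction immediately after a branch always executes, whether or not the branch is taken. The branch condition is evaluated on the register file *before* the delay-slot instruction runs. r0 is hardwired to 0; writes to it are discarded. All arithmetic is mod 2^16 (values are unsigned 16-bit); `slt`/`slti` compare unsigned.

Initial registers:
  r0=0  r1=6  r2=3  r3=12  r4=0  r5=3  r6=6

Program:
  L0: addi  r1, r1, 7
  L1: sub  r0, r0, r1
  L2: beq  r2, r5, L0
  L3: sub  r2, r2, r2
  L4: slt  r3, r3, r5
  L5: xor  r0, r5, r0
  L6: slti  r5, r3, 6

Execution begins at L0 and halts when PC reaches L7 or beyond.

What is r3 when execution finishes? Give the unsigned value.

0

#0 addi  r1, r1, 7 ; 0/13/3/12/0/3/6
#1 sub  r0, r0, r1 ; 0/13/3/12/0/3/6
#2 beq  r2, r5, L0 ; 0/13/3/12/0/3/6 ; →target
#3 sub  r2, r2, r2 ; 0/13/0/12/0/3/6
#0 addi  r1, r1, 7 ; 0/20/0/12/0/3/6
#1 sub  r0, r0, r1 ; 0/20/0/12/0/3/6
#2 beq  r2, r5, L0 ; 0/20/0/12/0/3/6 ; →fallthru
#3 sub  r2, r2, r2 ; 0/20/0/12/0/3/6
#4 slt  r3, r3, r5 ; 0/20/0/0/0/3/6
#5 xor  r0, r5, r0 ; 0/20/0/0/0/3/6
#6 slti  r5, r3, 6 ; 0/20/0/0/0/1/6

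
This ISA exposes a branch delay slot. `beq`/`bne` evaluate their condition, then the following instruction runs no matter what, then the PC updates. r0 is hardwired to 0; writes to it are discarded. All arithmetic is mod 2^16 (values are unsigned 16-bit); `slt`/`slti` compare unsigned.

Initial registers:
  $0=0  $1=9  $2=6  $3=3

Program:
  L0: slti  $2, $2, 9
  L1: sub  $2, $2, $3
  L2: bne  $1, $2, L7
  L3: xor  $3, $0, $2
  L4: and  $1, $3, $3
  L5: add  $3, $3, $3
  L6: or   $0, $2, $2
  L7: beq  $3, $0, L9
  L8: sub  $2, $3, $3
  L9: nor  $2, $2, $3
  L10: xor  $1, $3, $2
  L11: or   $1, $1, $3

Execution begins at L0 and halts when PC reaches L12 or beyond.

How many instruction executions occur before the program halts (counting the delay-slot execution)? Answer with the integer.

PC=0  slti  $2, $2, 9        | $0=0 $1=9 $2=1 $3=3
PC=1  sub  $2, $2, $3        | $0=0 $1=9 $2=65534 $3=3
PC=2  bne  $1, $2, L7        | $0=0 $1=9 $2=65534 $3=3  [TAKEN]
PC=3  xor  $3, $0, $2        | $0=0 $1=9 $2=65534 $3=65534
PC=7  beq  $3, $0, L9        | $0=0 $1=9 $2=65534 $3=65534  [not taken]
PC=8  sub  $2, $3, $3        | $0=0 $1=9 $2=0 $3=65534
PC=9  nor  $2, $2, $3        | $0=0 $1=9 $2=1 $3=65534
PC=10 xor  $1, $3, $2        | $0=0 $1=65535 $2=1 $3=65534
PC=11 or   $1, $1, $3        | $0=0 $1=65535 $2=1 $3=65534

9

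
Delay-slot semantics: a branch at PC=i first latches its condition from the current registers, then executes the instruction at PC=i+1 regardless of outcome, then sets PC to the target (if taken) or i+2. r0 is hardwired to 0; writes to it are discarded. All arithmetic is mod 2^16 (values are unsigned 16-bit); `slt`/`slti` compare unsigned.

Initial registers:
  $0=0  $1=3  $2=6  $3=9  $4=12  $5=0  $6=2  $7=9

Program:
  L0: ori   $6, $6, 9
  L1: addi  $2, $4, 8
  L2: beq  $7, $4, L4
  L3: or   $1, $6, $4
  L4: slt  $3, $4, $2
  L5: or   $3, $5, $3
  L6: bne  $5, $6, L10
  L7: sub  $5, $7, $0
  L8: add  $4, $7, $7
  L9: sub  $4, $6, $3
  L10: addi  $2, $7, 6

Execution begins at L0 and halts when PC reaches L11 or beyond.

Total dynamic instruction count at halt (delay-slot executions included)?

9

#0 ori   $6, $6, 9 ; 0/3/6/9/12/0/11/9
#1 addi  $2, $4, 8 ; 0/3/20/9/12/0/11/9
#2 beq  $7, $4, L4 ; 0/3/20/9/12/0/11/9 ; →fallthru
#3 or   $1, $6, $4 ; 0/15/20/9/12/0/11/9
#4 slt  $3, $4, $2 ; 0/15/20/1/12/0/11/9
#5 or   $3, $5, $3 ; 0/15/20/1/12/0/11/9
#6 bne  $5, $6, L10 ; 0/15/20/1/12/0/11/9 ; →target
#7 sub  $5, $7, $0 ; 0/15/20/1/12/9/11/9
#10 addi  $2, $7, 6 ; 0/15/15/1/12/9/11/9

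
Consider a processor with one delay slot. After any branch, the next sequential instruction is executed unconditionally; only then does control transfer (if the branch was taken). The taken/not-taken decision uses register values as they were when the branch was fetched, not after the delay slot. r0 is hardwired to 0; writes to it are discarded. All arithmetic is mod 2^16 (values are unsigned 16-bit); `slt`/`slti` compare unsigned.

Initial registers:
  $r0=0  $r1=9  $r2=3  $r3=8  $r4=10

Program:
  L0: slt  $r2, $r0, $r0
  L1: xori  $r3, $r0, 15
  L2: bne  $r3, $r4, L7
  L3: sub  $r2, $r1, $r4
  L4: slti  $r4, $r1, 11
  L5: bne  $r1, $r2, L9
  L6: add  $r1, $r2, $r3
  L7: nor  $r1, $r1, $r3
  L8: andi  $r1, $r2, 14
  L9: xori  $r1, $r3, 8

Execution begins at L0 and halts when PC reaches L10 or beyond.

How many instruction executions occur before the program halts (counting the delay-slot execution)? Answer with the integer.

PC=0  slt  $r2, $r0, $r0     | $r0=0 $r1=9 $r2=0 $r3=8 $r4=10
PC=1  xori  $r3, $r0, 15     | $r0=0 $r1=9 $r2=0 $r3=15 $r4=10
PC=2  bne  $r3, $r4, L7      | $r0=0 $r1=9 $r2=0 $r3=15 $r4=10  [TAKEN]
PC=3  sub  $r2, $r1, $r4     | $r0=0 $r1=9 $r2=65535 $r3=15 $r4=10
PC=7  nor  $r1, $r1, $r3     | $r0=0 $r1=65520 $r2=65535 $r3=15 $r4=10
PC=8  andi  $r1, $r2, 14     | $r0=0 $r1=14 $r2=65535 $r3=15 $r4=10
PC=9  xori  $r1, $r3, 8      | $r0=0 $r1=7 $r2=65535 $r3=15 $r4=10

7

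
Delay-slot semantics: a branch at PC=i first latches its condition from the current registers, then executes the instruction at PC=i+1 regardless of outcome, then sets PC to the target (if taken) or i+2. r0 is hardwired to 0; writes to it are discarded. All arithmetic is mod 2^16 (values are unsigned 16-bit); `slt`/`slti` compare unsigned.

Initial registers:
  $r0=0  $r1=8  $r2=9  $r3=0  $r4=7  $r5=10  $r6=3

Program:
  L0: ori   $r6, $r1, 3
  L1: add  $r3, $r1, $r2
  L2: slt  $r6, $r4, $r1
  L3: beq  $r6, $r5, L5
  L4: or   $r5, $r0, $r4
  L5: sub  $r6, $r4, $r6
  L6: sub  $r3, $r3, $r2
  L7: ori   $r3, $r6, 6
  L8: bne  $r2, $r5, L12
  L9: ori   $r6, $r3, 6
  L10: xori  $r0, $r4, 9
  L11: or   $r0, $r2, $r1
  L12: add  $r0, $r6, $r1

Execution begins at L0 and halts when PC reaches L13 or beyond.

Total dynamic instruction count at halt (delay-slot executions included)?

[0] ori   $r6, $r1, 3  →  {$r0:0, $r1:8, $r2:9, $r3:0, $r4:7, $r5:10, $r6:11}
[1] add  $r3, $r1, $r2  →  {$r0:0, $r1:8, $r2:9, $r3:17, $r4:7, $r5:10, $r6:11}
[2] slt  $r6, $r4, $r1  →  {$r0:0, $r1:8, $r2:9, $r3:17, $r4:7, $r5:10, $r6:1}
[3] beq  $r6, $r5, L5  →  {$r0:0, $r1:8, $r2:9, $r3:17, $r4:7, $r5:10, $r6:1}  ⟨branch fallthrough⟩
[4] or   $r5, $r0, $r4  →  {$r0:0, $r1:8, $r2:9, $r3:17, $r4:7, $r5:7, $r6:1}
[5] sub  $r6, $r4, $r6  →  {$r0:0, $r1:8, $r2:9, $r3:17, $r4:7, $r5:7, $r6:6}
[6] sub  $r3, $r3, $r2  →  {$r0:0, $r1:8, $r2:9, $r3:8, $r4:7, $r5:7, $r6:6}
[7] ori   $r3, $r6, 6  →  {$r0:0, $r1:8, $r2:9, $r3:6, $r4:7, $r5:7, $r6:6}
[8] bne  $r2, $r5, L12  →  {$r0:0, $r1:8, $r2:9, $r3:6, $r4:7, $r5:7, $r6:6}  ⟨branch taken⟩
[9] ori   $r6, $r3, 6  →  {$r0:0, $r1:8, $r2:9, $r3:6, $r4:7, $r5:7, $r6:6}
[12] add  $r0, $r6, $r1  →  {$r0:0, $r1:8, $r2:9, $r3:6, $r4:7, $r5:7, $r6:6}

11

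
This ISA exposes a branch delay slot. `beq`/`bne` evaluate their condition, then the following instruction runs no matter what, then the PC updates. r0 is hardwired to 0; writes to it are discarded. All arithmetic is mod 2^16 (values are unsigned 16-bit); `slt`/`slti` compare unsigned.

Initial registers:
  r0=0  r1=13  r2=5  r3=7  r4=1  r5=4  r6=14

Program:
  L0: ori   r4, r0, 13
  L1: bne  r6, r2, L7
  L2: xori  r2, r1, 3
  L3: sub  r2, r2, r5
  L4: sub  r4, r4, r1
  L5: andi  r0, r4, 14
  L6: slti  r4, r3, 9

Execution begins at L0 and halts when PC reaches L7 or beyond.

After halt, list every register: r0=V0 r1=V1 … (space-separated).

[0] ori   r4, r0, 13  →  {r0:0, r1:13, r2:5, r3:7, r4:13, r5:4, r6:14}
[1] bne  r6, r2, L7  →  {r0:0, r1:13, r2:5, r3:7, r4:13, r5:4, r6:14}  ⟨branch taken⟩
[2] xori  r2, r1, 3  →  {r0:0, r1:13, r2:14, r3:7, r4:13, r5:4, r6:14}

r0=0 r1=13 r2=14 r3=7 r4=13 r5=4 r6=14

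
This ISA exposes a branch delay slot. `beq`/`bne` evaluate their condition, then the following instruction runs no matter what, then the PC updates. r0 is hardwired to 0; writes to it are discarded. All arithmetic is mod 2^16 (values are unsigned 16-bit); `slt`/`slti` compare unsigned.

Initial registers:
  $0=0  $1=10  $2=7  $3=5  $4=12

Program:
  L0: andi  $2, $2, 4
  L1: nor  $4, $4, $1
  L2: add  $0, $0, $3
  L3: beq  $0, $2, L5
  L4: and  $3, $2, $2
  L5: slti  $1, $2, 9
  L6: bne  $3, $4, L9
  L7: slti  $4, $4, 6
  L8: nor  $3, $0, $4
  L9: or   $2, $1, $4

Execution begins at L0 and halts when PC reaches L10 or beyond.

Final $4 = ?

0

#0 andi  $2, $2, 4 ; 0/10/4/5/12
#1 nor  $4, $4, $1 ; 0/10/4/5/65521
#2 add  $0, $0, $3 ; 0/10/4/5/65521
#3 beq  $0, $2, L5 ; 0/10/4/5/65521 ; →fallthru
#4 and  $3, $2, $2 ; 0/10/4/4/65521
#5 slti  $1, $2, 9 ; 0/1/4/4/65521
#6 bne  $3, $4, L9 ; 0/1/4/4/65521 ; →target
#7 slti  $4, $4, 6 ; 0/1/4/4/0
#9 or   $2, $1, $4 ; 0/1/1/4/0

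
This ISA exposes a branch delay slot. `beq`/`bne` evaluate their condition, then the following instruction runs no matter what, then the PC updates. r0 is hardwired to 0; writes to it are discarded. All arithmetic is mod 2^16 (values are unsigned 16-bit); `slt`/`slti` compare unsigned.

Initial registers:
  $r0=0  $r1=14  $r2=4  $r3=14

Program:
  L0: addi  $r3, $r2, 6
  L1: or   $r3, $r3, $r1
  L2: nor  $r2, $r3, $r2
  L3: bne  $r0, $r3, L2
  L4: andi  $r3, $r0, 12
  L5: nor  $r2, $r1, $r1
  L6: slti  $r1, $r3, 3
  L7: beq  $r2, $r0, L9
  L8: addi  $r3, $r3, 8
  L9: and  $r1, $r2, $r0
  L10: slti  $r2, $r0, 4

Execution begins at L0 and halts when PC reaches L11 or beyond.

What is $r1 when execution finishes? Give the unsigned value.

  step pc=0: addi  $r3, $r2, 6  regs=(0,14,4,10)
  step pc=1: or   $r3, $r3, $r1  regs=(0,14,4,14)
  step pc=2: nor  $r2, $r3, $r2  regs=(0,14,65521,14)
  step pc=3: bne  $r0, $r3, L2  cond=T  regs=(0,14,65521,14)
  step pc=4: andi  $r3, $r0, 12  regs=(0,14,65521,0)
  step pc=2: nor  $r2, $r3, $r2  regs=(0,14,14,0)
  step pc=3: bne  $r0, $r3, L2  cond=F  regs=(0,14,14,0)
  step pc=4: andi  $r3, $r0, 12  regs=(0,14,14,0)
  step pc=5: nor  $r2, $r1, $r1  regs=(0,14,65521,0)
  step pc=6: slti  $r1, $r3, 3  regs=(0,1,65521,0)
  step pc=7: beq  $r2, $r0, L9  cond=F  regs=(0,1,65521,0)
  step pc=8: addi  $r3, $r3, 8  regs=(0,1,65521,8)
  step pc=9: and  $r1, $r2, $r0  regs=(0,0,65521,8)
  step pc=10: slti  $r2, $r0, 4  regs=(0,0,1,8)

0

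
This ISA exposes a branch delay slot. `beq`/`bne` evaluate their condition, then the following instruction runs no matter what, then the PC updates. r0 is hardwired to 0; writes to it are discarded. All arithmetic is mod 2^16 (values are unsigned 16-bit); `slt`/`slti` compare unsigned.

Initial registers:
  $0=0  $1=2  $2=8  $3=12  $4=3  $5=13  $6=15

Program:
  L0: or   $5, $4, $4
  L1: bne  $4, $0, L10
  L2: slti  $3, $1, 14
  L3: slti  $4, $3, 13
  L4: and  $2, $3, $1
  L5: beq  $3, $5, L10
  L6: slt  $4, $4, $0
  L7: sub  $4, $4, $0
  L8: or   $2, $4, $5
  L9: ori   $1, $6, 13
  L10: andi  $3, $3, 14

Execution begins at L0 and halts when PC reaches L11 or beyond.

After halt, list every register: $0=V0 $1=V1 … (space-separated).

PC=0  or   $5, $4, $4        | $0=0 $1=2 $2=8 $3=12 $4=3 $5=3 $6=15
PC=1  bne  $4, $0, L10       | $0=0 $1=2 $2=8 $3=12 $4=3 $5=3 $6=15  [TAKEN]
PC=2  slti  $3, $1, 14       | $0=0 $1=2 $2=8 $3=1 $4=3 $5=3 $6=15
PC=10 andi  $3, $3, 14       | $0=0 $1=2 $2=8 $3=0 $4=3 $5=3 $6=15

$0=0 $1=2 $2=8 $3=0 $4=3 $5=3 $6=15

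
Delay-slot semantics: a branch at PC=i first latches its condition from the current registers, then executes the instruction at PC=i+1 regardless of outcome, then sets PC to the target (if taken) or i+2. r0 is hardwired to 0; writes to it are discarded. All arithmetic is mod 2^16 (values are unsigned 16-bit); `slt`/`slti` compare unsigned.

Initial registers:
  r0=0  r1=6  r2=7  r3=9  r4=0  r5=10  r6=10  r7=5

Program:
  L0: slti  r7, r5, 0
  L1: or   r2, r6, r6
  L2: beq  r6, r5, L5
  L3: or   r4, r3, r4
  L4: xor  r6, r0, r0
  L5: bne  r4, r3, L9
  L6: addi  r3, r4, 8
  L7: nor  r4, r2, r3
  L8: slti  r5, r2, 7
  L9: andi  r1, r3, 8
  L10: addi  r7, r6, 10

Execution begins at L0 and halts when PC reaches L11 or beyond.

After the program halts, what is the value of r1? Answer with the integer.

0

  step pc=0: slti  r7, r5, 0  regs=(0,6,7,9,0,10,10,0)
  step pc=1: or   r2, r6, r6  regs=(0,6,10,9,0,10,10,0)
  step pc=2: beq  r6, r5, L5  cond=T  regs=(0,6,10,9,0,10,10,0)
  step pc=3: or   r4, r3, r4  regs=(0,6,10,9,9,10,10,0)
  step pc=5: bne  r4, r3, L9  cond=F  regs=(0,6,10,9,9,10,10,0)
  step pc=6: addi  r3, r4, 8  regs=(0,6,10,17,9,10,10,0)
  step pc=7: nor  r4, r2, r3  regs=(0,6,10,17,65508,10,10,0)
  step pc=8: slti  r5, r2, 7  regs=(0,6,10,17,65508,0,10,0)
  step pc=9: andi  r1, r3, 8  regs=(0,0,10,17,65508,0,10,0)
  step pc=10: addi  r7, r6, 10  regs=(0,0,10,17,65508,0,10,20)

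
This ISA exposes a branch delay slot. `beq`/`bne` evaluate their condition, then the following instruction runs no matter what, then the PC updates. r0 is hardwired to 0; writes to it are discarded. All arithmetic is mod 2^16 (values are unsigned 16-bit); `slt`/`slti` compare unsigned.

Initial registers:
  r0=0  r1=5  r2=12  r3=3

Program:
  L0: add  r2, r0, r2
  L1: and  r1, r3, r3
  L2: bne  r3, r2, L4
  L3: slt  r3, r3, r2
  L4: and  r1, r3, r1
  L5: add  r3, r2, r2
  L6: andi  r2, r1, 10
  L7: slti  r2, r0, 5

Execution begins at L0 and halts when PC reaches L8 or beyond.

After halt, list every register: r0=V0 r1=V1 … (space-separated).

r0=0 r1=1 r2=1 r3=24

PC=0  add  r2, r0, r2        | r0=0 r1=5 r2=12 r3=3
PC=1  and  r1, r3, r3        | r0=0 r1=3 r2=12 r3=3
PC=2  bne  r3, r2, L4        | r0=0 r1=3 r2=12 r3=3  [TAKEN]
PC=3  slt  r3, r3, r2        | r0=0 r1=3 r2=12 r3=1
PC=4  and  r1, r3, r1        | r0=0 r1=1 r2=12 r3=1
PC=5  add  r3, r2, r2        | r0=0 r1=1 r2=12 r3=24
PC=6  andi  r2, r1, 10       | r0=0 r1=1 r2=0 r3=24
PC=7  slti  r2, r0, 5        | r0=0 r1=1 r2=1 r3=24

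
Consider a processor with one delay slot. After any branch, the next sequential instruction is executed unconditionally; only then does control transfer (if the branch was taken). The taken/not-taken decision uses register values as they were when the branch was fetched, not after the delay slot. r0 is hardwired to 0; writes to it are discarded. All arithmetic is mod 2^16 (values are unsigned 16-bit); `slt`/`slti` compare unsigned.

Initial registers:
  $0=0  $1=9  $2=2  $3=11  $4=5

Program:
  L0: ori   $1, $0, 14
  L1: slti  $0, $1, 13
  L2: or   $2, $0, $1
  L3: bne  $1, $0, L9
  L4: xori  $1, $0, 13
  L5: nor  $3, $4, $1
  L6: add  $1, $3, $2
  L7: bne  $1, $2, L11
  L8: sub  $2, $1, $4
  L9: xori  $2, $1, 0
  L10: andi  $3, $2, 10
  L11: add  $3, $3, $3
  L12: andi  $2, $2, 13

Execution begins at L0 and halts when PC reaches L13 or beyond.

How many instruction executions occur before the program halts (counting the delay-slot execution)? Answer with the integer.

  step pc=0: ori   $1, $0, 14  regs=(0,14,2,11,5)
  step pc=1: slti  $0, $1, 13  regs=(0,14,2,11,5)
  step pc=2: or   $2, $0, $1  regs=(0,14,14,11,5)
  step pc=3: bne  $1, $0, L9  cond=T  regs=(0,14,14,11,5)
  step pc=4: xori  $1, $0, 13  regs=(0,13,14,11,5)
  step pc=9: xori  $2, $1, 0  regs=(0,13,13,11,5)
  step pc=10: andi  $3, $2, 10  regs=(0,13,13,8,5)
  step pc=11: add  $3, $3, $3  regs=(0,13,13,16,5)
  step pc=12: andi  $2, $2, 13  regs=(0,13,13,16,5)

9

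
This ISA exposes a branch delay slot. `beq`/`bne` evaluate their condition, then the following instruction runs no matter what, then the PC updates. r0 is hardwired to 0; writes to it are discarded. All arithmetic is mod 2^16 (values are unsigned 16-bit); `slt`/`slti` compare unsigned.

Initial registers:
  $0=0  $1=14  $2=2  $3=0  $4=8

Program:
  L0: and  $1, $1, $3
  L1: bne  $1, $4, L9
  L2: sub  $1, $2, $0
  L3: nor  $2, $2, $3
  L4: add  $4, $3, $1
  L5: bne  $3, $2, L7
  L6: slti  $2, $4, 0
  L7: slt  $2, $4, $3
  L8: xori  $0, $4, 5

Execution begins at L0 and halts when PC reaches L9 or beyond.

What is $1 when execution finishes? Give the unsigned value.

2

  step pc=0: and  $1, $1, $3  regs=(0,0,2,0,8)
  step pc=1: bne  $1, $4, L9  cond=T  regs=(0,0,2,0,8)
  step pc=2: sub  $1, $2, $0  regs=(0,2,2,0,8)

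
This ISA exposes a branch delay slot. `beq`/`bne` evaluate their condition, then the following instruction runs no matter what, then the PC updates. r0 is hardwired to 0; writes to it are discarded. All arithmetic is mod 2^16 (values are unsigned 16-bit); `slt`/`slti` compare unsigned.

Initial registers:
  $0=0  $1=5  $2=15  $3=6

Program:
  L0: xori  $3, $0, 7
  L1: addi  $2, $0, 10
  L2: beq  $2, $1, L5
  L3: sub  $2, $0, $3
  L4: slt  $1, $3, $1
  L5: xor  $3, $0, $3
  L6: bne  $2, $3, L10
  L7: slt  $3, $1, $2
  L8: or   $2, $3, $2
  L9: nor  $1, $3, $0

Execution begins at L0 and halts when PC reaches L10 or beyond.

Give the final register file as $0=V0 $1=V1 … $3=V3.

PC=0  xori  $3, $0, 7        | $0=0 $1=5 $2=15 $3=7
PC=1  addi  $2, $0, 10       | $0=0 $1=5 $2=10 $3=7
PC=2  beq  $2, $1, L5        | $0=0 $1=5 $2=10 $3=7  [not taken]
PC=3  sub  $2, $0, $3        | $0=0 $1=5 $2=65529 $3=7
PC=4  slt  $1, $3, $1        | $0=0 $1=0 $2=65529 $3=7
PC=5  xor  $3, $0, $3        | $0=0 $1=0 $2=65529 $3=7
PC=6  bne  $2, $3, L10       | $0=0 $1=0 $2=65529 $3=7  [TAKEN]
PC=7  slt  $3, $1, $2        | $0=0 $1=0 $2=65529 $3=1

$0=0 $1=0 $2=65529 $3=1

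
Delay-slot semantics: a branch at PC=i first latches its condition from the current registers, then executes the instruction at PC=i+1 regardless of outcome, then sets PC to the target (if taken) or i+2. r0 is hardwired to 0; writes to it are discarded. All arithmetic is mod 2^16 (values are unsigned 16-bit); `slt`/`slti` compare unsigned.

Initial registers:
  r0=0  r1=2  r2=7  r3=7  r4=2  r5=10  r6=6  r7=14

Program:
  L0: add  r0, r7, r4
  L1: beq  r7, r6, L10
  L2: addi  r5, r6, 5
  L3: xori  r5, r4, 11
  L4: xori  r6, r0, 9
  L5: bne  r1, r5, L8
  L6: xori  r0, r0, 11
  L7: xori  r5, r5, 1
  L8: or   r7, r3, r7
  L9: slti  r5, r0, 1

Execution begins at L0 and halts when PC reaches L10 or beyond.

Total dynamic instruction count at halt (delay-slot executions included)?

[0] add  r0, r7, r4  →  {r0:0, r1:2, r2:7, r3:7, r4:2, r5:10, r6:6, r7:14}
[1] beq  r7, r6, L10  →  {r0:0, r1:2, r2:7, r3:7, r4:2, r5:10, r6:6, r7:14}  ⟨branch fallthrough⟩
[2] addi  r5, r6, 5  →  {r0:0, r1:2, r2:7, r3:7, r4:2, r5:11, r6:6, r7:14}
[3] xori  r5, r4, 11  →  {r0:0, r1:2, r2:7, r3:7, r4:2, r5:9, r6:6, r7:14}
[4] xori  r6, r0, 9  →  {r0:0, r1:2, r2:7, r3:7, r4:2, r5:9, r6:9, r7:14}
[5] bne  r1, r5, L8  →  {r0:0, r1:2, r2:7, r3:7, r4:2, r5:9, r6:9, r7:14}  ⟨branch taken⟩
[6] xori  r0, r0, 11  →  {r0:0, r1:2, r2:7, r3:7, r4:2, r5:9, r6:9, r7:14}
[8] or   r7, r3, r7  →  {r0:0, r1:2, r2:7, r3:7, r4:2, r5:9, r6:9, r7:15}
[9] slti  r5, r0, 1  →  {r0:0, r1:2, r2:7, r3:7, r4:2, r5:1, r6:9, r7:15}

9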